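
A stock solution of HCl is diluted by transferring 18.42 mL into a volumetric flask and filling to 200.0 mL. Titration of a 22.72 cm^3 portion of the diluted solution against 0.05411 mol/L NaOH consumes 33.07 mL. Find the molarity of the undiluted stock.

0.855 M

n(NaOH) = 0.05411 x 0.03307 = 0.001789 mol.
n(HCl) in the aliquot = 0.001789 mol.
[diluted HCl] = 0.001789 / 0.02272 = 0.07876 M.
Dilution factor = 200.0/18.42 = 10.86, so [stock] = 0.07876 x 10.86 = 0.855 M.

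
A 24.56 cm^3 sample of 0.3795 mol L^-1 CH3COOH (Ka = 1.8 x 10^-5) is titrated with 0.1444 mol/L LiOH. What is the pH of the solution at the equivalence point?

n(CH3COOH) = 0.3795 x 0.02456 = 0.009321 mol; V(LiOH) at equivalence = 0.009321/0.1444 = 0.06455 L.
At equivalence all the acid is converted to CH3COO-; total volume = 0.02456 + 0.06455 = 0.08911 L, so [CH3COO-] = 0.009321/0.08911 = 0.1046 M.
Kb = Kw/Ka = 1.0e-14 / 1.8 x 10^-5 = 5.56e-10.
[OH^-] = sqrt(Kb x [CH3COO-]) = sqrt(5.56e-10 x 0.1046) = 7.62e-6 M.
pOH = 5.12, so pH = 14.00 - 5.12 = 8.88.

8.88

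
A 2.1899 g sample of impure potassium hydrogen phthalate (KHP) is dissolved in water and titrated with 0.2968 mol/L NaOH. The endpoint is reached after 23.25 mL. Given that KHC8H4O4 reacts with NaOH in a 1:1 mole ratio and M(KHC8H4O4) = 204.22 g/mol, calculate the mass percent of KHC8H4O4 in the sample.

n(NaOH) = 0.2968 x 0.02325 = 0.006901 mol.
n(KHC8H4O4) = 0.006901 / 1 = 0.006901 mol.
mass of KHC8H4O4 = 0.006901 x 204.22 = 1.409 g.
% purity = 1.409 / 2.1899 x 100 = 64.4%.

64.4%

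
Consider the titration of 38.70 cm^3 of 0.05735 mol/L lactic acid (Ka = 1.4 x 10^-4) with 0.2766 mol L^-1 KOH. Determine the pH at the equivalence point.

8.27

n(HC3H5O3) = 0.05735 x 0.03870 = 0.002219 mol; V(KOH) at equivalence = 0.002219/0.2766 = 0.008024 L.
At equivalence all the acid is converted to C3H5O3-; total volume = 0.03870 + 0.008024 = 0.04672 L, so [C3H5O3-] = 0.002219/0.04672 = 0.04750 M.
Kb = Kw/Ka = 1.0e-14 / 1.4 x 10^-4 = 7.14e-11.
[OH^-] = sqrt(Kb x [C3H5O3-]) = sqrt(7.14e-11 x 0.04750) = 1.84e-6 M.
pOH = 5.73, so pH = 14.00 - 5.73 = 8.27.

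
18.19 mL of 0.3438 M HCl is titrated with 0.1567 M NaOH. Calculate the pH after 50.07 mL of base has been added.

12.37

n(acid) = 0.3438 x 0.01819 = 0.006254 mol; n(NaOH) added = 0.1567 x 0.05007 = 0.007846 mol.
Base is in excess by 0.007846 - 0.006254 = 0.001592 mol in a total volume of 0.06826 L.
[OH^-] = 0.001592/0.06826 = 0.02333 M, so pOH = 1.63 and pH = 14.00 - 1.63 = 12.37.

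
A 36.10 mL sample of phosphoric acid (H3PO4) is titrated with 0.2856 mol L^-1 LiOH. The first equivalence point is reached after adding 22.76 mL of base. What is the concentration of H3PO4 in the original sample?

n(LiOH) = 0.2856 x 0.02276 = 0.006500 mol.
At the first equivalence point, 1 mol OH^- react per mol H3PO4, so n(H3PO4) = 0.006500 / 1 = 0.006500 mol.
[H3PO4] = 0.006500 / 0.03610 L = 0.180 M.

0.180 M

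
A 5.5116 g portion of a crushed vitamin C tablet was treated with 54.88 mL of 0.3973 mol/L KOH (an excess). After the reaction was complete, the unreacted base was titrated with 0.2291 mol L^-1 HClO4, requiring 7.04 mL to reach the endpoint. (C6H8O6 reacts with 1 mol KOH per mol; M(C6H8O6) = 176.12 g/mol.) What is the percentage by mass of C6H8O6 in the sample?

Total n(KOH) added = 0.3973 x 0.05488 = 0.02180 mol.
n(HClO4) used = 0.2291 x 0.007040 = 0.001613 mol, which equals the excess n(KOH).
So n(KOH) consumed by the sample = 0.02180 - 0.001613 = 0.02019 mol.
n(C6H8O6) = 0.02019 / 1 = 0.02019 mol.
mass C6H8O6 = 0.02019 x 176.12 = 3.556 g, so %C6H8O6 = 3.556/5.5116 x 100 = 64.5%.

64.5%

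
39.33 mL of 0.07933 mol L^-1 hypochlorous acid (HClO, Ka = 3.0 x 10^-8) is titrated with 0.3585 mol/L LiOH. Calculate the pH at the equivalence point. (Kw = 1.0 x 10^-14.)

n(HClO) = 0.07933 x 0.03933 = 0.003120 mol; V(LiOH) at equivalence = 0.003120/0.3585 = 0.008703 L.
At equivalence all the acid is converted to ClO-; total volume = 0.03933 + 0.008703 = 0.04803 L, so [ClO-] = 0.003120/0.04803 = 0.06496 M.
Kb = Kw/Ka = 1.0e-14 / 3.0 x 10^-8 = 3.33e-7.
[OH^-] = sqrt(Kb x [ClO-]) = sqrt(3.33e-7 x 0.06496) = 0.000147 M.
pOH = 3.83, so pH = 14.00 - 3.83 = 10.17.

10.17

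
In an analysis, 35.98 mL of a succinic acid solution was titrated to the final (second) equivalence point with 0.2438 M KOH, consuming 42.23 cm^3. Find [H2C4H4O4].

n(KOH) = 0.2438 x 0.04223 = 0.01030 mol.
At the final (second) equivalence point, 2 mol OH^- react per mol H2C4H4O4, so n(H2C4H4O4) = 0.01030 / 2 = 0.005148 mol.
[H2C4H4O4] = 0.005148 / 0.03598 L = 0.143 M.

0.143 M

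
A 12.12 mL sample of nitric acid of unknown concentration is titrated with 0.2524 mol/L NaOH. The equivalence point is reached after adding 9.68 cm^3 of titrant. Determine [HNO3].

0.202 M

n(NaOH) delivered = 0.2524 x 0.009680 = 0.002443 mol.
For a 1:1 reaction, n(HNO3) = 0.002443 mol.
[HNO3] = 0.002443 mol / 0.01212 L = 0.202 M.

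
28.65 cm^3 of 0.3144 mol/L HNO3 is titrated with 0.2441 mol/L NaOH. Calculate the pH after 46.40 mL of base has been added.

12.49

n(acid) = 0.3144 x 0.02865 = 0.009008 mol; n(NaOH) added = 0.2441 x 0.04640 = 0.01133 mol.
Base is in excess by 0.01133 - 0.009008 = 0.002319 mol in a total volume of 0.07505 L.
[OH^-] = 0.002319/0.07505 = 0.03090 M, so pOH = 1.51 and pH = 14.00 - 1.51 = 12.49.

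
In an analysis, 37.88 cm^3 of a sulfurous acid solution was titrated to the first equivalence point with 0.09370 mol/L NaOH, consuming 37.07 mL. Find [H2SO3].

0.0917 M

n(NaOH) = 0.09370 x 0.03707 = 0.003473 mol.
At the first equivalence point, 1 mol OH^- react per mol H2SO3, so n(H2SO3) = 0.003473 / 1 = 0.003473 mol.
[H2SO3] = 0.003473 / 0.03788 L = 0.0917 M.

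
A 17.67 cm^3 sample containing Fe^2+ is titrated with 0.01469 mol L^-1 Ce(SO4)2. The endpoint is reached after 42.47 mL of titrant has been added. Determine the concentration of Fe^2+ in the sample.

n(Ce(SO4)2) = 0.01469 x 0.04247 = 0.0006239 mol.
From the balanced equation, 1 mol Ce(SO4)2 reacts with 1 mol Fe^2+, so n(Fe^2+) = 0.0006239 x 1/1 = 0.0006239 mol.
[Fe^2+] = 0.0006239 / 0.01767 L = 0.0353 M.

0.0353 M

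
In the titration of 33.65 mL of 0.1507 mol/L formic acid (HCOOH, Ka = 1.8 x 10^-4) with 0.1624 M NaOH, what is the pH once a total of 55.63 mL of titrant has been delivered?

12.65

n(acid) = 0.1507 x 0.03365 = 0.005071 mol; n(NaOH) added = 0.1624 x 0.05563 = 0.009034 mol.
Base is in excess by 0.009034 - 0.005071 = 0.003963 mol in a total volume of 0.08928 L.
[OH^-] = 0.003963/0.08928 = 0.04439 M, so pOH = 1.35 and pH = 14.00 - 1.35 = 12.65.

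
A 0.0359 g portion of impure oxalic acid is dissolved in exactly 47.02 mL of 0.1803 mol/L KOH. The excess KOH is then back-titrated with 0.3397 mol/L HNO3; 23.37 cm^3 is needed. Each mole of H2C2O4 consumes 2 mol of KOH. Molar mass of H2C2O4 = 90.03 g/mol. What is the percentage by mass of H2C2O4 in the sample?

Total n(KOH) added = 0.1803 x 0.04702 = 0.008478 mol.
n(HNO3) used = 0.3397 x 0.02337 = 0.007939 mol, which equals the excess n(KOH).
So n(KOH) consumed by the sample = 0.008478 - 0.007939 = 0.0005389 mol.
n(H2C2O4) = 0.0005389 / 2 = 0.0002695 mol.
mass H2C2O4 = 0.0002695 x 90.03 = 0.02426 g, so %H2C2O4 = 0.02426/0.0359 x 100 = 67.6%.

67.6%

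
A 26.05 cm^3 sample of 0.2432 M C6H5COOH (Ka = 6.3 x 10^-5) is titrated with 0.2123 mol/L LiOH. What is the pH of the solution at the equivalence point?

8.63

n(C6H5COOH) = 0.2432 x 0.02605 = 0.006335 mol; V(LiOH) at equivalence = 0.006335/0.2123 = 0.02984 L.
At equivalence all the acid is converted to C6H5COO-; total volume = 0.02605 + 0.02984 = 0.05589 L, so [C6H5COO-] = 0.006335/0.05589 = 0.1134 M.
Kb = Kw/Ka = 1.0e-14 / 6.3 x 10^-5 = 1.59e-10.
[OH^-] = sqrt(Kb x [C6H5COO-]) = sqrt(1.59e-10 x 0.1134) = 4.24e-6 M.
pOH = 5.37, so pH = 14.00 - 5.37 = 8.63.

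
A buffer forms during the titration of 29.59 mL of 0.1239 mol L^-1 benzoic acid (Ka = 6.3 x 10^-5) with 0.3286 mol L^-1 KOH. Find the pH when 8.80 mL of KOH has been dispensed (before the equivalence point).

4.77

Initial n(C6H5COOH) = 0.1239 x 0.02959 = 0.003666 mol.
n(KOH) added = 0.3286 x 0.008800 = 0.002892 mol, converting that many moles of C6H5COOH to C6H5COO-.
Remaining n(C6H5COOH) = 0.0007745 mol; n(C6H5COO-) = 0.002892 mol.
By Henderson-Hasselbalch, pH = pKa + log([A^-]/[HA]) = 4.20 + log(0.002892/0.0007745) = 4.20 + (+0.57) = 4.77.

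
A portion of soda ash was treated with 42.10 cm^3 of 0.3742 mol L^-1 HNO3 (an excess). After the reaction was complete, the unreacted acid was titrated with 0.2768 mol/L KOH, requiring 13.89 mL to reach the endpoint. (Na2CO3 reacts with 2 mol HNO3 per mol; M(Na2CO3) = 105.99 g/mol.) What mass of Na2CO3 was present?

Total n(HNO3) added = 0.3742 x 0.04210 = 0.01575 mol.
n(KOH) used = 0.2768 x 0.01389 = 0.003845 mol, which equals the excess n(HNO3).
So n(HNO3) consumed by the sample = 0.01575 - 0.003845 = 0.01191 mol.
n(Na2CO3) = 0.01191 / 2 = 0.005955 mol.
mass = 0.005955 mol x 105.99 g/mol = 0.631 g.

0.631 g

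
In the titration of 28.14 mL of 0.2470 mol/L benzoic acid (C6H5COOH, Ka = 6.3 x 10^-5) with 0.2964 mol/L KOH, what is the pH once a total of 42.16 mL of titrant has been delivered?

n(acid) = 0.2470 x 0.02814 = 0.006951 mol; n(KOH) added = 0.2964 x 0.04216 = 0.01250 mol.
Base is in excess by 0.01250 - 0.006951 = 0.005546 mol in a total volume of 0.07030 L.
[OH^-] = 0.005546/0.07030 = 0.07889 M, so pOH = 1.10 and pH = 14.00 - 1.10 = 12.90.

12.90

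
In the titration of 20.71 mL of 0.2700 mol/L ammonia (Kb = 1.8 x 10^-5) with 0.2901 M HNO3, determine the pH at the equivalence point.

5.05

n(NH3) = 0.2700 x 0.02071 = 0.005592 mol; V(HNO3) at equivalence = 0.005592/0.2901 = 0.01928 L.
At equivalence the base is fully converted to NH4+; total volume = 0.03999 L, so [NH4+] = 0.005592/0.03999 = 0.1398 M.
Ka(NH4+) = Kw/Kb = 1.0e-14 / 1.8 x 10^-5 = 5.56e-10.
[H^+] = sqrt(Ka x [NH4+]) = sqrt(5.56e-10 x 0.1398) = 8.81e-6 M.
pH = -log(8.81e-6) = 5.05.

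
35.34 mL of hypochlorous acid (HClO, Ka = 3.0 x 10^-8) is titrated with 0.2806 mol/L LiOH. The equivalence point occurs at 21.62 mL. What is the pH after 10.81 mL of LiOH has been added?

7.52

10.81 mL is exactly half the equivalence volume (21.62/2), i.e. the half-equivalence point.
There, n(HA) = n(A^-), so pH = pKa = -log(3.0 x 10^-8) = 7.52.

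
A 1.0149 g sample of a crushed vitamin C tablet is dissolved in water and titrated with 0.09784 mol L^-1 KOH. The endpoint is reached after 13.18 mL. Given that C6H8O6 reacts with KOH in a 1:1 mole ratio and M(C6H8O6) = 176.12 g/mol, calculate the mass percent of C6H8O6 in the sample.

n(KOH) = 0.09784 x 0.01318 = 0.001290 mol.
n(C6H8O6) = 0.001290 / 1 = 0.001290 mol.
mass of C6H8O6 = 0.001290 x 176.12 = 0.2271 g.
% purity = 0.2271 / 1.0149 x 100 = 22.4%.

22.4%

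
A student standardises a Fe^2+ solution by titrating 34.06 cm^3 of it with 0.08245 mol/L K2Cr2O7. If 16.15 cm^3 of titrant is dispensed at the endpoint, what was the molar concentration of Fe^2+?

0.235 M

n(K2Cr2O7) = 0.08245 x 0.01615 = 0.001332 mol.
From the balanced equation, 1 mol K2Cr2O7 reacts with 6 mol Fe^2+, so n(Fe^2+) = 0.001332 x 6/1 = 0.007989 mol.
[Fe^2+] = 0.007989 / 0.03406 L = 0.235 M.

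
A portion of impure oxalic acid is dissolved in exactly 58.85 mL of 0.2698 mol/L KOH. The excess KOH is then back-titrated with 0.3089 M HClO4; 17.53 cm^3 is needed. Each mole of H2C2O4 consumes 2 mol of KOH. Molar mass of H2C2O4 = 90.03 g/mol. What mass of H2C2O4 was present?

Total n(KOH) added = 0.2698 x 0.05885 = 0.01588 mol.
n(HClO4) used = 0.3089 x 0.01753 = 0.005415 mol, which equals the excess n(KOH).
So n(KOH) consumed by the sample = 0.01588 - 0.005415 = 0.01046 mol.
n(H2C2O4) = 0.01046 / 2 = 0.005231 mol.
mass = 0.005231 mol x 90.03 g/mol = 0.471 g.

0.471 g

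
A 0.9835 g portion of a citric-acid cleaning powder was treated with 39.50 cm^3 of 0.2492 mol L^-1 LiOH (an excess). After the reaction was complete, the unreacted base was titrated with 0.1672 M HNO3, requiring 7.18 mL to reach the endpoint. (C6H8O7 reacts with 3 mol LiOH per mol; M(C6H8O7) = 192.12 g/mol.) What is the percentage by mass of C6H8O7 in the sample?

Total n(LiOH) added = 0.2492 x 0.03950 = 0.009843 mol.
n(HNO3) used = 0.1672 x 0.007180 = 0.001200 mol, which equals the excess n(LiOH).
So n(LiOH) consumed by the sample = 0.009843 - 0.001200 = 0.008643 mol.
n(C6H8O7) = 0.008643 / 3 = 0.002881 mol.
mass C6H8O7 = 0.002881 x 192.12 = 0.5535 g, so %C6H8O7 = 0.5535/0.9835 x 100 = 56.3%.

56.3%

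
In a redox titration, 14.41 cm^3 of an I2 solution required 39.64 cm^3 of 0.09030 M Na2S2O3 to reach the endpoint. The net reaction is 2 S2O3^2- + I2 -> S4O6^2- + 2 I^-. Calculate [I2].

0.124 M

n(Na2S2O3) = 0.09030 x 0.03964 = 0.003579 mol.
From the balanced equation, 2 mol Na2S2O3 reacts with 1 mol I2, so n(I2) = 0.003579 x 1/2 = 0.001790 mol.
[I2] = 0.001790 / 0.01441 L = 0.124 M.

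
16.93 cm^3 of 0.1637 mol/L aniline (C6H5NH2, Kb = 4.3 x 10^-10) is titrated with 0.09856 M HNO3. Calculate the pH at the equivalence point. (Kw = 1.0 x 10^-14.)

2.92

n(C6H5NH2) = 0.1637 x 0.01693 = 0.002771 mol; V(HNO3) at equivalence = 0.002771/0.09856 = 0.02812 L.
At equivalence the base is fully converted to C6H5NH3+; total volume = 0.04505 L, so [C6H5NH3+] = 0.002771/0.04505 = 0.06152 M.
Ka(C6H5NH3+) = Kw/Kb = 1.0e-14 / 4.3 x 10^-10 = 2.33e-5.
[H^+] = sqrt(Ka x [C6H5NH3+]) = sqrt(2.33e-5 x 0.06152) = 0.00120 M.
pH = -log(0.00120) = 2.92.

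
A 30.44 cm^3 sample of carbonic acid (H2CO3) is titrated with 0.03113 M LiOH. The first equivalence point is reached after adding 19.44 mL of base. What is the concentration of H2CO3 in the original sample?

n(LiOH) = 0.03113 x 0.01944 = 0.0006052 mol.
At the first equivalence point, 1 mol OH^- react per mol H2CO3, so n(H2CO3) = 0.0006052 / 1 = 0.0006052 mol.
[H2CO3] = 0.0006052 / 0.03044 L = 0.0199 M.

0.0199 M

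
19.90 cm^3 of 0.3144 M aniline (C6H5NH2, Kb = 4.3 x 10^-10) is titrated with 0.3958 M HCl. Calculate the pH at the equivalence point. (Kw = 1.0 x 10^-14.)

n(C6H5NH2) = 0.3144 x 0.01990 = 0.006257 mol; V(HCl) at equivalence = 0.006257/0.3958 = 0.01581 L.
At equivalence the base is fully converted to C6H5NH3+; total volume = 0.03571 L, so [C6H5NH3+] = 0.006257/0.03571 = 0.1752 M.
Ka(C6H5NH3+) = Kw/Kb = 1.0e-14 / 4.3 x 10^-10 = 2.33e-5.
[H^+] = sqrt(Ka x [C6H5NH3+]) = sqrt(2.33e-5 x 0.1752) = 0.00202 M.
pH = -log(0.00202) = 2.69.

2.69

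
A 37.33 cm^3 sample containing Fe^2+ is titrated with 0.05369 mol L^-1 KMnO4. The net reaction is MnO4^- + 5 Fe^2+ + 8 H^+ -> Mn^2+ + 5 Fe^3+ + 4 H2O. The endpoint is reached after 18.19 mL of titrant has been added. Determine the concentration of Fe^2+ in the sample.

n(KMnO4) = 0.05369 x 0.01819 = 0.0009766 mol.
From the balanced equation, 1 mol KMnO4 reacts with 5 mol Fe^2+, so n(Fe^2+) = 0.0009766 x 5/1 = 0.004883 mol.
[Fe^2+] = 0.004883 / 0.03733 L = 0.131 M.

0.131 M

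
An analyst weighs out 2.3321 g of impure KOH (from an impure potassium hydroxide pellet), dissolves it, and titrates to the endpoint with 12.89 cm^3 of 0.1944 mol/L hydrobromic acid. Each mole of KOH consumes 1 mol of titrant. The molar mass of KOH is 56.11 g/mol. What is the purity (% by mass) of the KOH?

6.03%

n(HBr) = 0.1944 x 0.01289 = 0.002506 mol.
n(KOH) = 0.002506 / 1 = 0.002506 mol.
mass of KOH = 0.002506 x 56.11 = 0.1406 g.
% purity = 0.1406 / 2.3321 x 100 = 6.03%.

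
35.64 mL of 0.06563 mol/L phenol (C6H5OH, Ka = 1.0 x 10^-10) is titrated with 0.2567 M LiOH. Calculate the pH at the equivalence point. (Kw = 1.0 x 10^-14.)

n(C6H5OH) = 0.06563 x 0.03564 = 0.002339 mol; V(LiOH) at equivalence = 0.002339/0.2567 = 0.009112 L.
At equivalence all the acid is converted to C6H5O-; total volume = 0.03564 + 0.009112 = 0.04475 L, so [C6H5O-] = 0.002339/0.04475 = 0.05227 M.
Kb = Kw/Ka = 1.0e-14 / 1.0 x 10^-10 = 0.000100.
[OH^-] = sqrt(Kb x [C6H5O-]) = sqrt(0.000100 x 0.05227) = 0.00229 M.
pOH = 2.64, so pH = 14.00 - 2.64 = 11.36.

11.36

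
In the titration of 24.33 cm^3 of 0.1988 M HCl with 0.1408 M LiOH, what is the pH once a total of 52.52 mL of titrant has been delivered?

12.52

n(acid) = 0.1988 x 0.02433 = 0.004837 mol; n(LiOH) added = 0.1408 x 0.05252 = 0.007395 mol.
Base is in excess by 0.007395 - 0.004837 = 0.002558 mol in a total volume of 0.07685 L.
[OH^-] = 0.002558/0.07685 = 0.03329 M, so pOH = 1.48 and pH = 14.00 - 1.48 = 12.52.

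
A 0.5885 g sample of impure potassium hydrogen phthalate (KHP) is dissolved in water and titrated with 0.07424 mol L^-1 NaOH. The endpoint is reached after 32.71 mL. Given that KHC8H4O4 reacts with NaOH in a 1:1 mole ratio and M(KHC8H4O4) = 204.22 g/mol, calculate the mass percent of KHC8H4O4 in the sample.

84.3%

n(NaOH) = 0.07424 x 0.03271 = 0.002428 mol.
n(KHC8H4O4) = 0.002428 / 1 = 0.002428 mol.
mass of KHC8H4O4 = 0.002428 x 204.22 = 0.4959 g.
% purity = 0.4959 / 0.5885 x 100 = 84.3%.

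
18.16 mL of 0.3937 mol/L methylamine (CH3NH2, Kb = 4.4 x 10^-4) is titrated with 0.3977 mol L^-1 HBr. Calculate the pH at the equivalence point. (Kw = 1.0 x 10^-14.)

n(CH3NH2) = 0.3937 x 0.01816 = 0.007150 mol; V(HBr) at equivalence = 0.007150/0.3977 = 0.01798 L.
At equivalence the base is fully converted to CH3NH3+; total volume = 0.03614 L, so [CH3NH3+] = 0.007150/0.03614 = 0.1978 M.
Ka(CH3NH3+) = Kw/Kb = 1.0e-14 / 4.4 x 10^-4 = 2.27e-11.
[H^+] = sqrt(Ka x [CH3NH3+]) = sqrt(2.27e-11 x 0.1978) = 2.12e-6 M.
pH = -log(2.12e-6) = 5.67.

5.67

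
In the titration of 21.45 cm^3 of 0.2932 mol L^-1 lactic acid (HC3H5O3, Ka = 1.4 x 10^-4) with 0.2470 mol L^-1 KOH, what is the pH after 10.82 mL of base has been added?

Initial n(HC3H5O3) = 0.2932 x 0.02145 = 0.006289 mol.
n(KOH) added = 0.2470 x 0.01082 = 0.002673 mol, converting that many moles of HC3H5O3 to C3H5O3-.
Remaining n(HC3H5O3) = 0.003617 mol; n(C3H5O3-) = 0.002673 mol.
By Henderson-Hasselbalch, pH = pKa + log([A^-]/[HA]) = 3.85 + log(0.002673/0.003617) = 3.85 + (-0.13) = 3.72.

3.72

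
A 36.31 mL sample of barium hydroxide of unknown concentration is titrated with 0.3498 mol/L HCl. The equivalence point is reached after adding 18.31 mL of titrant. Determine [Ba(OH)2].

n(HCl) delivered = 0.3498 x 0.01831 = 0.006405 mol.
The reaction is 1 Ba(OH)2 + 2 HCl, so n(Ba(OH)2) = 0.006405 x 1/2 = 0.003202 mol.
[Ba(OH)2] = 0.003202 mol / 0.03631 L = 0.0882 M.

0.0882 M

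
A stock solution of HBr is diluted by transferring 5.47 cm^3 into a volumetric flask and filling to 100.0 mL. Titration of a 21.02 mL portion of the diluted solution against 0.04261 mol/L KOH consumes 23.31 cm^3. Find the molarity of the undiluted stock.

n(KOH) = 0.04261 x 0.02331 = 0.0009932 mol.
n(HBr) in the aliquot = 0.0009932 mol.
[diluted HBr] = 0.0009932 / 0.02102 = 0.04725 M.
Dilution factor = 100.0/5.470 = 18.28, so [stock] = 0.04725 x 18.28 = 0.864 M.

0.864 M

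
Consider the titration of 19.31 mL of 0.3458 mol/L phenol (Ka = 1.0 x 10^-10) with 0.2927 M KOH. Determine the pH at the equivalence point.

11.60

n(C6H5OH) = 0.3458 x 0.01931 = 0.006677 mol; V(KOH) at equivalence = 0.006677/0.2927 = 0.02281 L.
At equivalence all the acid is converted to C6H5O-; total volume = 0.01931 + 0.02281 = 0.04212 L, so [C6H5O-] = 0.006677/0.04212 = 0.1585 M.
Kb = Kw/Ka = 1.0e-14 / 1.0 x 10^-10 = 0.000100.
[OH^-] = sqrt(Kb x [C6H5O-]) = sqrt(0.000100 x 0.1585) = 0.00398 M.
pOH = 2.40, so pH = 14.00 - 2.40 = 11.60.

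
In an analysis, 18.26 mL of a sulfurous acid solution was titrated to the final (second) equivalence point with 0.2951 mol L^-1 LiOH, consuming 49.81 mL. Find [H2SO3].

0.402 M

n(LiOH) = 0.2951 x 0.04981 = 0.01470 mol.
At the final (second) equivalence point, 2 mol OH^- react per mol H2SO3, so n(H2SO3) = 0.01470 / 2 = 0.007349 mol.
[H2SO3] = 0.007349 / 0.01826 L = 0.402 M.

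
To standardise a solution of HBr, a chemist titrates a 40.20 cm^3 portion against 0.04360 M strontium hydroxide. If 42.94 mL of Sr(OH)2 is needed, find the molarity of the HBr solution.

0.0931 M

n(Sr(OH)2) delivered = 0.04360 x 0.04294 = 0.001872 mol.
The reaction is 2 HBr + 1 Sr(OH)2, so n(HBr) = 0.001872 x 2/1 = 0.003744 mol.
[HBr] = 0.003744 mol / 0.04020 L = 0.0931 M.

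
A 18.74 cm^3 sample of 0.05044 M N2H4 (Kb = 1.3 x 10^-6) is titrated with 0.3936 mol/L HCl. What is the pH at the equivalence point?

n(N2H4) = 0.05044 x 0.01874 = 0.0009452 mol; V(HCl) at equivalence = 0.0009452/0.3936 = 0.002402 L.
At equivalence the base is fully converted to N2H5+; total volume = 0.02114 L, so [N2H5+] = 0.0009452/0.02114 = 0.04471 M.
Ka(N2H5+) = Kw/Kb = 1.0e-14 / 1.3 x 10^-6 = 7.69e-9.
[H^+] = sqrt(Ka x [N2H5+]) = sqrt(7.69e-9 x 0.04471) = 1.85e-5 M.
pH = -log(1.85e-5) = 4.73.

4.73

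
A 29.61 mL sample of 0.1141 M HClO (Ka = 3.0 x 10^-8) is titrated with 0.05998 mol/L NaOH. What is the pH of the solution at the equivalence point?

10.06

n(HClO) = 0.1141 x 0.02961 = 0.003379 mol; V(NaOH) at equivalence = 0.003379/0.05998 = 0.05633 L.
At equivalence all the acid is converted to ClO-; total volume = 0.02961 + 0.05633 = 0.08594 L, so [ClO-] = 0.003379/0.08594 = 0.03931 M.
Kb = Kw/Ka = 1.0e-14 / 3.0 x 10^-8 = 3.33e-7.
[OH^-] = sqrt(Kb x [ClO-]) = sqrt(3.33e-7 x 0.03931) = 0.000114 M.
pOH = 3.94, so pH = 14.00 - 3.94 = 10.06.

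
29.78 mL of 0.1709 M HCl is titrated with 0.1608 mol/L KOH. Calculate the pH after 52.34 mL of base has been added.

n(acid) = 0.1709 x 0.02978 = 0.005089 mol; n(KOH) added = 0.1608 x 0.05234 = 0.008416 mol.
Base is in excess by 0.008416 - 0.005089 = 0.003327 mol in a total volume of 0.08212 L.
[OH^-] = 0.003327/0.08212 = 0.04051 M, so pOH = 1.39 and pH = 14.00 - 1.39 = 12.61.

12.61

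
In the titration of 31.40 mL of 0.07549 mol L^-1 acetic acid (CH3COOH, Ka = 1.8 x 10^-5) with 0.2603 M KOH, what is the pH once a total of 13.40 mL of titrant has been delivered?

12.40

n(acid) = 0.07549 x 0.03140 = 0.002370 mol; n(KOH) added = 0.2603 x 0.01340 = 0.003488 mol.
Base is in excess by 0.003488 - 0.002370 = 0.001118 mol in a total volume of 0.04480 L.
[OH^-] = 0.001118/0.04480 = 0.02495 M, so pOH = 1.60 and pH = 14.00 - 1.60 = 12.40.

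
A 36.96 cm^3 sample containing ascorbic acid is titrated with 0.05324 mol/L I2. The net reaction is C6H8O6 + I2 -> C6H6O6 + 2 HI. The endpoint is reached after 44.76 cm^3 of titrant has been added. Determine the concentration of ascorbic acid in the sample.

0.0645 M

n(I2) = 0.05324 x 0.04476 = 0.002383 mol.
From the balanced equation, 1 mol I2 reacts with 1 mol ascorbic acid, so n(ascorbic acid) = 0.002383 x 1/1 = 0.002383 mol.
[ascorbic acid] = 0.002383 / 0.03696 L = 0.0645 M.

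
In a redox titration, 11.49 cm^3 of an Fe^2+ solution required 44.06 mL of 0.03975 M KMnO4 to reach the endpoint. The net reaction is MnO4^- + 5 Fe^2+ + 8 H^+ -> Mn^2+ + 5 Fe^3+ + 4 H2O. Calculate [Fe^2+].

0.762 M

n(KMnO4) = 0.03975 x 0.04406 = 0.001751 mol.
From the balanced equation, 1 mol KMnO4 reacts with 5 mol Fe^2+, so n(Fe^2+) = 0.001751 x 5/1 = 0.008757 mol.
[Fe^2+] = 0.008757 / 0.01149 L = 0.762 M.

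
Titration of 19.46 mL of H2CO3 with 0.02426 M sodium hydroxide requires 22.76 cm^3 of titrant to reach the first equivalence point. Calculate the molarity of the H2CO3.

n(NaOH) = 0.02426 x 0.02276 = 0.0005522 mol.
At the first equivalence point, 1 mol OH^- react per mol H2CO3, so n(H2CO3) = 0.0005522 / 1 = 0.0005522 mol.
[H2CO3] = 0.0005522 / 0.01946 L = 0.0284 M.

0.0284 M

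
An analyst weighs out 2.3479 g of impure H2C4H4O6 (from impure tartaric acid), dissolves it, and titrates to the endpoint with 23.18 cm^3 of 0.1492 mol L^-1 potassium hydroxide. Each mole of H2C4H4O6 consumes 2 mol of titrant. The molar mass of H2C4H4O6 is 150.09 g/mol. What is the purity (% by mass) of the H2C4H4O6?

n(KOH) = 0.1492 x 0.02318 = 0.003458 mol.
n(H2C4H4O6) = 0.003458 / 2 = 0.001729 mol.
mass of H2C4H4O6 = 0.001729 x 150.09 = 0.2595 g.
% purity = 0.2595 / 2.3479 x 100 = 11.1%.

11.1%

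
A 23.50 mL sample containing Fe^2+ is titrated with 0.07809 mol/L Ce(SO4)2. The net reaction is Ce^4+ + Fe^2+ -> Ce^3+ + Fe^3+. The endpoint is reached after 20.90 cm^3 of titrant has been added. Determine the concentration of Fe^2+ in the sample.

0.0695 M

n(Ce(SO4)2) = 0.07809 x 0.02090 = 0.001632 mol.
From the balanced equation, 1 mol Ce(SO4)2 reacts with 1 mol Fe^2+, so n(Fe^2+) = 0.001632 x 1/1 = 0.001632 mol.
[Fe^2+] = 0.001632 / 0.02350 L = 0.0695 M.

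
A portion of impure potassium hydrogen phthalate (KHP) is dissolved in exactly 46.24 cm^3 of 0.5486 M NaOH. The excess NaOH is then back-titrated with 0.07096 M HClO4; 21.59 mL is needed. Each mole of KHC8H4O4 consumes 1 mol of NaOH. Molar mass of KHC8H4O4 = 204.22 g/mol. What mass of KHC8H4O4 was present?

4.87 g

Total n(NaOH) added = 0.5486 x 0.04624 = 0.02537 mol.
n(HClO4) used = 0.07096 x 0.02159 = 0.001532 mol, which equals the excess n(NaOH).
So n(NaOH) consumed by the sample = 0.02537 - 0.001532 = 0.02384 mol.
n(KHC8H4O4) = 0.02384 / 1 = 0.02384 mol.
mass = 0.02384 mol x 204.22 g/mol = 4.87 g.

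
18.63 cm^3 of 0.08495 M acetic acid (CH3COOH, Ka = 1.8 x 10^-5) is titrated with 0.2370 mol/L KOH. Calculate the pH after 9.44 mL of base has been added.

n(acid) = 0.08495 x 0.01863 = 0.001583 mol; n(KOH) added = 0.2370 x 0.009440 = 0.002237 mol.
Base is in excess by 0.002237 - 0.001583 = 0.0006547 mol in a total volume of 0.02807 L.
[OH^-] = 0.0006547/0.02807 = 0.02332 M, so pOH = 1.63 and pH = 14.00 - 1.63 = 12.37.

12.37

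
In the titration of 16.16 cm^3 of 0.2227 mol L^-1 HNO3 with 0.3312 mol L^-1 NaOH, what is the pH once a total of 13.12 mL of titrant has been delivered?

12.41

n(acid) = 0.2227 x 0.01616 = 0.003599 mol; n(NaOH) added = 0.3312 x 0.01312 = 0.004345 mol.
Base is in excess by 0.004345 - 0.003599 = 0.0007465 mol in a total volume of 0.02928 L.
[OH^-] = 0.0007465/0.02928 = 0.02550 M, so pOH = 1.59 and pH = 14.00 - 1.59 = 12.41.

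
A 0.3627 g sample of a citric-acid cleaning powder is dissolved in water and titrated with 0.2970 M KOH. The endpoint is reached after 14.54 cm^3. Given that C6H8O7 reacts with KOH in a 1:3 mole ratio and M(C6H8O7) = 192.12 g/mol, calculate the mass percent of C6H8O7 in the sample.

n(KOH) = 0.2970 x 0.01454 = 0.004318 mol.
n(C6H8O7) = 0.004318 / 3 = 0.001439 mol.
mass of C6H8O7 = 0.001439 x 192.12 = 0.2765 g.
% purity = 0.2765 / 0.3627 x 100 = 76.2%.

76.2%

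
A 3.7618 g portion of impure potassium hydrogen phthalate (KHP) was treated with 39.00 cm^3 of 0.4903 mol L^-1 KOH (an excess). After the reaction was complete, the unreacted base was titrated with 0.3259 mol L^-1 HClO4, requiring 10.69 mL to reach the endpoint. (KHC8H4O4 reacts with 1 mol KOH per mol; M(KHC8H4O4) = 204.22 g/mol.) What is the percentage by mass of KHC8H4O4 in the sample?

84.9%

Total n(KOH) added = 0.4903 x 0.03900 = 0.01912 mol.
n(HClO4) used = 0.3259 x 0.01069 = 0.003484 mol, which equals the excess n(KOH).
So n(KOH) consumed by the sample = 0.01912 - 0.003484 = 0.01564 mol.
n(KHC8H4O4) = 0.01564 / 1 = 0.01564 mol.
mass KHC8H4O4 = 0.01564 x 204.22 = 3.194 g, so %KHC8H4O4 = 3.194/3.7618 x 100 = 84.9%.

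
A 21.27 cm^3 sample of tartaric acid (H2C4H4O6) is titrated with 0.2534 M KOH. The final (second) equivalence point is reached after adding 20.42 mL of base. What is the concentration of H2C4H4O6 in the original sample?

0.122 M

n(KOH) = 0.2534 x 0.02042 = 0.005174 mol.
At the final (second) equivalence point, 2 mol OH^- react per mol H2C4H4O6, so n(H2C4H4O6) = 0.005174 / 2 = 0.002587 mol.
[H2C4H4O6] = 0.002587 / 0.02127 L = 0.122 M.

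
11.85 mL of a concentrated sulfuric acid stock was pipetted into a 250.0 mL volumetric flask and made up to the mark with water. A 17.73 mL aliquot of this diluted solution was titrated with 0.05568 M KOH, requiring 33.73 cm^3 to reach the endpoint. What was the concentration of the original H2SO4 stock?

n(KOH) = 0.05568 x 0.03373 = 0.001878 mol.
n(H2SO4) in the aliquot = 0.001878 x 1/2 = 0.0009390 mol.
[diluted H2SO4] = 0.0009390 / 0.01773 = 0.05296 M.
Dilution factor = 250.0/11.85 = 21.10, so [stock] = 0.05296 x 21.10 = 1.12 M.

1.12 M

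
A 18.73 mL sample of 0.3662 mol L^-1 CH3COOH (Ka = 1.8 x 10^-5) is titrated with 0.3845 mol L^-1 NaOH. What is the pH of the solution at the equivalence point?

n(CH3COOH) = 0.3662 x 0.01873 = 0.006859 mol; V(NaOH) at equivalence = 0.006859/0.3845 = 0.01784 L.
At equivalence all the acid is converted to CH3COO-; total volume = 0.01873 + 0.01784 = 0.03657 L, so [CH3COO-] = 0.006859/0.03657 = 0.1876 M.
Kb = Kw/Ka = 1.0e-14 / 1.8 x 10^-5 = 5.56e-10.
[OH^-] = sqrt(Kb x [CH3COO-]) = sqrt(5.56e-10 x 0.1876) = 1.02e-5 M.
pOH = 4.99, so pH = 14.00 - 4.99 = 9.01.

9.01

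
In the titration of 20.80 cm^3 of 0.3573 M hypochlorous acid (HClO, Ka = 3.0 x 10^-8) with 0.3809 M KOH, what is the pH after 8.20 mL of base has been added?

Initial n(HClO) = 0.3573 x 0.02080 = 0.007432 mol.
n(KOH) added = 0.3809 x 0.008200 = 0.003123 mol, converting that many moles of HClO to ClO-.
Remaining n(HClO) = 0.004308 mol; n(ClO-) = 0.003123 mol.
By Henderson-Hasselbalch, pH = pKa + log([A^-]/[HA]) = 7.52 + log(0.003123/0.004308) = 7.52 + (-0.14) = 7.38.

7.38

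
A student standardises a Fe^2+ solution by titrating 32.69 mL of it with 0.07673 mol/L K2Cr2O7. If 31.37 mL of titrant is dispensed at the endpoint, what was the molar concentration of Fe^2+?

0.442 M

n(K2Cr2O7) = 0.07673 x 0.03137 = 0.002407 mol.
From the balanced equation, 1 mol K2Cr2O7 reacts with 6 mol Fe^2+, so n(Fe^2+) = 0.002407 x 6/1 = 0.01444 mol.
[Fe^2+] = 0.01444 / 0.03269 L = 0.442 M.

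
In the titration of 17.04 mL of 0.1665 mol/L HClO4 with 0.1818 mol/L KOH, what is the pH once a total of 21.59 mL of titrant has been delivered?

n(acid) = 0.1665 x 0.01704 = 0.002837 mol; n(KOH) added = 0.1818 x 0.02159 = 0.003925 mol.
Base is in excess by 0.003925 - 0.002837 = 0.001088 mol in a total volume of 0.03863 L.
[OH^-] = 0.001088/0.03863 = 0.02816 M, so pOH = 1.55 and pH = 14.00 - 1.55 = 12.45.

12.45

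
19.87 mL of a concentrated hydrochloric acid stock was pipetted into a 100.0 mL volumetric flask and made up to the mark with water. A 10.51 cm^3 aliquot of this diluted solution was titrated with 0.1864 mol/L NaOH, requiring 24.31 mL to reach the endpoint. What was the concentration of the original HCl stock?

n(NaOH) = 0.1864 x 0.02431 = 0.004531 mol.
n(HCl) in the aliquot = 0.004531 mol.
[diluted HCl] = 0.004531 / 0.01051 = 0.4311 M.
Dilution factor = 100.0/19.87 = 5.033, so [stock] = 0.4311 x 5.033 = 2.17 M.

2.17 M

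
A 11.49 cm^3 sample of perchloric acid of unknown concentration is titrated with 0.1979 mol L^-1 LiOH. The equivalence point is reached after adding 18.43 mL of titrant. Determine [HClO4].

0.317 M

n(LiOH) delivered = 0.1979 x 0.01843 = 0.003647 mol.
For a 1:1 reaction, n(HClO4) = 0.003647 mol.
[HClO4] = 0.003647 mol / 0.01149 L = 0.317 M.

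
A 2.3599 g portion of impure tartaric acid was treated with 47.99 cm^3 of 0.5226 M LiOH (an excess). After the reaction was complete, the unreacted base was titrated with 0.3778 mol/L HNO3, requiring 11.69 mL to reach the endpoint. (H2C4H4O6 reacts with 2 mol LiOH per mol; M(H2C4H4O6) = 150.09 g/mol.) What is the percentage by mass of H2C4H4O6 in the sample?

Total n(LiOH) added = 0.5226 x 0.04799 = 0.02508 mol.
n(HNO3) used = 0.3778 x 0.01169 = 0.004416 mol, which equals the excess n(LiOH).
So n(LiOH) consumed by the sample = 0.02508 - 0.004416 = 0.02066 mol.
n(H2C4H4O6) = 0.02066 / 2 = 0.01033 mol.
mass H2C4H4O6 = 0.01033 x 150.09 = 1.551 g, so %H2C4H4O6 = 1.551/2.3599 x 100 = 65.7%.

65.7%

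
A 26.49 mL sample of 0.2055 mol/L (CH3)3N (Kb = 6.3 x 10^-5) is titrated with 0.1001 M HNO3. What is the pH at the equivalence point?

5.49

n((CH3)3N) = 0.2055 x 0.02649 = 0.005444 mol; V(HNO3) at equivalence = 0.005444/0.1001 = 0.05438 L.
At equivalence the base is fully converted to (CH3)3NH+; total volume = 0.08087 L, so [(CH3)3NH+] = 0.005444/0.08087 = 0.06731 M.
Ka((CH3)3NH+) = Kw/Kb = 1.0e-14 / 6.3 x 10^-5 = 1.59e-10.
[H^+] = sqrt(Ka x [(CH3)3NH+]) = sqrt(1.59e-10 x 0.06731) = 3.27e-6 M.
pH = -log(3.27e-6) = 5.49.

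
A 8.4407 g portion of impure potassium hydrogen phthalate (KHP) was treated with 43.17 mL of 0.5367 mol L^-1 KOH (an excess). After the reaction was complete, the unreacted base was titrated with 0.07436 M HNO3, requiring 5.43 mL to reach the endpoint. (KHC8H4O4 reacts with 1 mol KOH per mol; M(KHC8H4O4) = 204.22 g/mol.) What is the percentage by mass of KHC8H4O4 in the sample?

Total n(KOH) added = 0.5367 x 0.04317 = 0.02317 mol.
n(HNO3) used = 0.07436 x 0.005430 = 0.0004038 mol, which equals the excess n(KOH).
So n(KOH) consumed by the sample = 0.02317 - 0.0004038 = 0.02277 mol.
n(KHC8H4O4) = 0.02277 / 1 = 0.02277 mol.
mass KHC8H4O4 = 0.02277 x 204.22 = 4.649 g, so %KHC8H4O4 = 4.649/8.4407 x 100 = 55.1%.

55.1%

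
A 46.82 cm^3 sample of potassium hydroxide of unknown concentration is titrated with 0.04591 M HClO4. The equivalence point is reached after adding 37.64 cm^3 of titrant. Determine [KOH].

n(HClO4) delivered = 0.04591 x 0.03764 = 0.001728 mol.
For a 1:1 reaction, n(KOH) = 0.001728 mol.
[KOH] = 0.001728 mol / 0.04682 L = 0.0369 M.

0.0369 M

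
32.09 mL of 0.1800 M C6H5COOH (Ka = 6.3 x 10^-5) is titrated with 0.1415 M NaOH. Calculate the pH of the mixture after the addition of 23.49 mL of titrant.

Initial n(C6H5COOH) = 0.1800 x 0.03209 = 0.005776 mol.
n(NaOH) added = 0.1415 x 0.02349 = 0.003324 mol, converting that many moles of C6H5COOH to C6H5COO-.
Remaining n(C6H5COOH) = 0.002452 mol; n(C6H5COO-) = 0.003324 mol.
By Henderson-Hasselbalch, pH = pKa + log([A^-]/[HA]) = 4.20 + log(0.003324/0.002452) = 4.20 + (+0.13) = 4.33.

4.33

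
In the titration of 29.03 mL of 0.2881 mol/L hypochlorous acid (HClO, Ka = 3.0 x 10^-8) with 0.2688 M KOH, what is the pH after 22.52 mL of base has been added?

7.94

Initial n(HClO) = 0.2881 x 0.02903 = 0.008364 mol.
n(KOH) added = 0.2688 x 0.02252 = 0.006053 mol, converting that many moles of HClO to ClO-.
Remaining n(HClO) = 0.002310 mol; n(ClO-) = 0.006053 mol.
By Henderson-Hasselbalch, pH = pKa + log([A^-]/[HA]) = 7.52 + log(0.006053/0.002310) = 7.52 + (+0.42) = 7.94.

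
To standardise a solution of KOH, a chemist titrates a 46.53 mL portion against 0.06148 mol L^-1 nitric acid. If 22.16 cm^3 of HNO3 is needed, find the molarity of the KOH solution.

n(HNO3) delivered = 0.06148 x 0.02216 = 0.001362 mol.
For a 1:1 reaction, n(KOH) = 0.001362 mol.
[KOH] = 0.001362 mol / 0.04653 L = 0.0293 M.

0.0293 M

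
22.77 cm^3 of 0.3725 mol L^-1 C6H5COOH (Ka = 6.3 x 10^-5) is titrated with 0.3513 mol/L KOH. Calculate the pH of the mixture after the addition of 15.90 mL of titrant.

4.49

Initial n(C6H5COOH) = 0.3725 x 0.02277 = 0.008482 mol.
n(KOH) added = 0.3513 x 0.01590 = 0.005586 mol, converting that many moles of C6H5COOH to C6H5COO-.
Remaining n(C6H5COOH) = 0.002896 mol; n(C6H5COO-) = 0.005586 mol.
By Henderson-Hasselbalch, pH = pKa + log([A^-]/[HA]) = 4.20 + log(0.005586/0.002896) = 4.20 + (+0.29) = 4.49.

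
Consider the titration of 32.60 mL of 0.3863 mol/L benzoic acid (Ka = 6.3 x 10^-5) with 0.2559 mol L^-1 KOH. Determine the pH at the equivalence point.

n(C6H5COOH) = 0.3863 x 0.03260 = 0.01259 mol; V(KOH) at equivalence = 0.01259/0.2559 = 0.04921 L.
At equivalence all the acid is converted to C6H5COO-; total volume = 0.03260 + 0.04921 = 0.08181 L, so [C6H5COO-] = 0.01259/0.08181 = 0.1539 M.
Kb = Kw/Ka = 1.0e-14 / 6.3 x 10^-5 = 1.59e-10.
[OH^-] = sqrt(Kb x [C6H5COO-]) = sqrt(1.59e-10 x 0.1539) = 4.94e-6 M.
pOH = 5.31, so pH = 14.00 - 5.31 = 8.69.

8.69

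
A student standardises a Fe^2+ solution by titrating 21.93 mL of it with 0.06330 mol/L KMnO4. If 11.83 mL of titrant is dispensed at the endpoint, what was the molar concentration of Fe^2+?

n(KMnO4) = 0.06330 x 0.01183 = 0.0007488 mol.
From the balanced equation, 1 mol KMnO4 reacts with 5 mol Fe^2+, so n(Fe^2+) = 0.0007488 x 5/1 = 0.003744 mol.
[Fe^2+] = 0.003744 / 0.02193 L = 0.171 M.

0.171 M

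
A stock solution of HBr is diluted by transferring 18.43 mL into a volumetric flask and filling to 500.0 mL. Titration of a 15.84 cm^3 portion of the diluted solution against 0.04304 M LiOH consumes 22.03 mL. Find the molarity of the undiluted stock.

n(LiOH) = 0.04304 x 0.02203 = 0.0009482 mol.
n(HBr) in the aliquot = 0.0009482 mol.
[diluted HBr] = 0.0009482 / 0.01584 = 0.05986 M.
Dilution factor = 500.0/18.43 = 27.13, so [stock] = 0.05986 x 27.13 = 1.62 M.

1.62 M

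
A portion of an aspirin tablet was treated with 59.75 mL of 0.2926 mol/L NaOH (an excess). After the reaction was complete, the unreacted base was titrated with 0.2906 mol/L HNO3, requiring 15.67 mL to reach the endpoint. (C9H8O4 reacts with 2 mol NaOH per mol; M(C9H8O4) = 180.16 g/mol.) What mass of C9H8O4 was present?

Total n(NaOH) added = 0.2926 x 0.05975 = 0.01748 mol.
n(HNO3) used = 0.2906 x 0.01567 = 0.004554 mol, which equals the excess n(NaOH).
So n(NaOH) consumed by the sample = 0.01748 - 0.004554 = 0.01293 mol.
n(C9H8O4) = 0.01293 / 2 = 0.006465 mol.
mass = 0.006465 mol x 180.16 g/mol = 1.16 g.

1.16 g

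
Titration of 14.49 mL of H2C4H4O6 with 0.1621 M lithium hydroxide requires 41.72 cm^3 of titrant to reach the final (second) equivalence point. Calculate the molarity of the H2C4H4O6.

0.233 M

n(LiOH) = 0.1621 x 0.04172 = 0.006763 mol.
At the final (second) equivalence point, 2 mol OH^- react per mol H2C4H4O6, so n(H2C4H4O6) = 0.006763 / 2 = 0.003381 mol.
[H2C4H4O6] = 0.003381 / 0.01449 L = 0.233 M.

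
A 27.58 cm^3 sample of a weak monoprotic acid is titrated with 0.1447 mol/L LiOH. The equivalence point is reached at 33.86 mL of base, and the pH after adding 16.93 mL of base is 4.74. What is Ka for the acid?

1.8 x 10^-5

16.93 mL is half of the equivalence volume, so this is the half-equivalence point where [HA] = [A^-].
At half-equivalence pH = pKa, so pKa = 4.74.
Ka = 10^(-4.74) = 1.8 x 10^-5.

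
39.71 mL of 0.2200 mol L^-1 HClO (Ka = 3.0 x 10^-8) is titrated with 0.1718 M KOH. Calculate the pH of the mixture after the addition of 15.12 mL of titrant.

Initial n(HClO) = 0.2200 x 0.03971 = 0.008736 mol.
n(KOH) added = 0.1718 x 0.01512 = 0.002598 mol, converting that many moles of HClO to ClO-.
Remaining n(HClO) = 0.006139 mol; n(ClO-) = 0.002598 mol.
By Henderson-Hasselbalch, pH = pKa + log([A^-]/[HA]) = 7.52 + log(0.002598/0.006139) = 7.52 + (-0.37) = 7.15.

7.15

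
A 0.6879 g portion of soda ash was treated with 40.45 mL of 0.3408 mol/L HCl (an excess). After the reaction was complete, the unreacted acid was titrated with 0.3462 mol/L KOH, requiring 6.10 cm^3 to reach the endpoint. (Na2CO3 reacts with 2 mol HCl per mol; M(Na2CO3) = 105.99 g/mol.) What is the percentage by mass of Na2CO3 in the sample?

89.9%

Total n(HCl) added = 0.3408 x 0.04045 = 0.01379 mol.
n(KOH) used = 0.3462 x 0.006100 = 0.002112 mol, which equals the excess n(HCl).
So n(HCl) consumed by the sample = 0.01379 - 0.002112 = 0.01167 mol.
n(Na2CO3) = 0.01167 / 2 = 0.005837 mol.
mass Na2CO3 = 0.005837 x 105.99 = 0.6186 g, so %Na2CO3 = 0.6186/0.6879 x 100 = 89.9%.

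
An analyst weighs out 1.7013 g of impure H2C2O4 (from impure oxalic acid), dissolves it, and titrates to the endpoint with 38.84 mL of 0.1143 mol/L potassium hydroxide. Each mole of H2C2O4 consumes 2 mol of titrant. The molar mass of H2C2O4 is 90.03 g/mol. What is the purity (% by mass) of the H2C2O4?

11.7%

n(KOH) = 0.1143 x 0.03884 = 0.004439 mol.
n(H2C2O4) = 0.004439 / 2 = 0.002220 mol.
mass of H2C2O4 = 0.002220 x 90.03 = 0.1998 g.
% purity = 0.1998 / 1.7013 x 100 = 11.7%.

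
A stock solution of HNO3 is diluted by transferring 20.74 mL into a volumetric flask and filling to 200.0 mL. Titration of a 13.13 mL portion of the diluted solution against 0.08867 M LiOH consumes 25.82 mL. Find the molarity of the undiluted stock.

1.68 M

n(LiOH) = 0.08867 x 0.02582 = 0.002289 mol.
n(HNO3) in the aliquot = 0.002289 mol.
[diluted HNO3] = 0.002289 / 0.01313 = 0.1744 M.
Dilution factor = 200.0/20.74 = 9.643, so [stock] = 0.1744 x 9.643 = 1.68 M.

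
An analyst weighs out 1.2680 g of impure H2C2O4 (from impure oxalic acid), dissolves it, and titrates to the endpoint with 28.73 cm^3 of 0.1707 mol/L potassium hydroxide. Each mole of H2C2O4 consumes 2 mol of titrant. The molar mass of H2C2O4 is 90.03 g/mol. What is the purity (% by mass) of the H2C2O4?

n(KOH) = 0.1707 x 0.02873 = 0.004904 mol.
n(H2C2O4) = 0.004904 / 2 = 0.002452 mol.
mass of H2C2O4 = 0.002452 x 90.03 = 0.2208 g.
% purity = 0.2208 / 1.2680 x 100 = 17.4%.

17.4%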